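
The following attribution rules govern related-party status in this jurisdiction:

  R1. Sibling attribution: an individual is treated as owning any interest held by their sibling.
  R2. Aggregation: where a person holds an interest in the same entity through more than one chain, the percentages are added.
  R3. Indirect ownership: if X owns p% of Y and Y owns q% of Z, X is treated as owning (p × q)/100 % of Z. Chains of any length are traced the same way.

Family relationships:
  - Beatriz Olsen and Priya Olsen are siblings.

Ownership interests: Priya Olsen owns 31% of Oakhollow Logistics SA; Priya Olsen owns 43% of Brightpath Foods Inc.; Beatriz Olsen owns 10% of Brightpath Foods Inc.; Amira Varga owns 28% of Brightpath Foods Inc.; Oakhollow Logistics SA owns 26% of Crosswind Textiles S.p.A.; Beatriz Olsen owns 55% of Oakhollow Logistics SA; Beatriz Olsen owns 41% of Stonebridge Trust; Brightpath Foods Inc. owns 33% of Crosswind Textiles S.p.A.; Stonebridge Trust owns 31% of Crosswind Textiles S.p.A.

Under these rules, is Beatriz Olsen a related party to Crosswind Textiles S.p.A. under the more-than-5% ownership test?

Yes

By sibling attribution (R1), Beatriz Olsen is treated as also owning Priya Olsen's interest in Brightpath Foods Inc, giving 10% + 43% = 53%.
By sibling attribution (R1), Beatriz Olsen is treated as also owning Priya Olsen's interest in Oakhollow Logistics SA, giving 55% + 31% = 86%.
Chain via Stonebridge Trust (R3): 41% × 31% = 12.71% of Crosswind Textiles S.p.A.
Chain via Brightpath Foods Inc. (R3): 53% × 33% = 17.49% of Crosswind Textiles S.p.A.
Chain via Oakhollow Logistics SA (R3): 86% × 26% = 22.36% of Crosswind Textiles S.p.A.
Aggregating (R2): 12.71% + 17.49% + 22.36% = 52.56%.
52.56% exceeds the 5% threshold, so Beatriz is a related party to Crosswind Textiles S.p.A.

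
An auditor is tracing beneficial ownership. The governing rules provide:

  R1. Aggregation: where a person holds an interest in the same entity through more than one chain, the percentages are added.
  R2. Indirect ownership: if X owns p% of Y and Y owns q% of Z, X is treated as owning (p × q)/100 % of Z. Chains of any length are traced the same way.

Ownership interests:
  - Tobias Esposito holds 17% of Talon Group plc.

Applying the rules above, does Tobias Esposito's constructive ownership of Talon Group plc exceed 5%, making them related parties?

Direct interest in Talon Group plc: 17%.
17% exceeds the 5% threshold, so Tobias is a related party to Talon Group plc.

Yes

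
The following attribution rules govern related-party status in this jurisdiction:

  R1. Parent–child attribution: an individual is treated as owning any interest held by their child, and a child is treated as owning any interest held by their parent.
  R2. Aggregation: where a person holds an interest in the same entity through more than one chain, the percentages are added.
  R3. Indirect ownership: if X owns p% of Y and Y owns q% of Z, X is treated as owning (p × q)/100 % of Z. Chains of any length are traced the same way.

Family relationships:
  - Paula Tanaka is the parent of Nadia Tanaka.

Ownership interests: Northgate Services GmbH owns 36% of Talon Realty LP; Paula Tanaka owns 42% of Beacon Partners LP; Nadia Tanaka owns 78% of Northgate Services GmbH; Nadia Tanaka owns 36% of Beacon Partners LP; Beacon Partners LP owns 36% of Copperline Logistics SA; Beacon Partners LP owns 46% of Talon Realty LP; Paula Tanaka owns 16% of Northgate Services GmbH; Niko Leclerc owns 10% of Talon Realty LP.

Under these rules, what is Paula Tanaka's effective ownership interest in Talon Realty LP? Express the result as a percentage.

By parent–child attribution (R1), Paula Tanaka is treated as also owning Nadia Tanaka's interest in Beacon Partners LP, giving 42% + 36% = 78%.
By parent–child attribution (R1), Paula Tanaka is treated as also owning Nadia Tanaka's interest in Northgate Services GmbH, giving 16% + 78% = 94%.
Chain via Beacon Partners LP (R3): 78% × 46% = 35.88% of Talon Realty LP.
Chain via Northgate Services GmbH (R3): 94% × 36% = 33.84% of Talon Realty LP.
Aggregating (R2): 35.88% + 33.84% = 69.72%.

69.72%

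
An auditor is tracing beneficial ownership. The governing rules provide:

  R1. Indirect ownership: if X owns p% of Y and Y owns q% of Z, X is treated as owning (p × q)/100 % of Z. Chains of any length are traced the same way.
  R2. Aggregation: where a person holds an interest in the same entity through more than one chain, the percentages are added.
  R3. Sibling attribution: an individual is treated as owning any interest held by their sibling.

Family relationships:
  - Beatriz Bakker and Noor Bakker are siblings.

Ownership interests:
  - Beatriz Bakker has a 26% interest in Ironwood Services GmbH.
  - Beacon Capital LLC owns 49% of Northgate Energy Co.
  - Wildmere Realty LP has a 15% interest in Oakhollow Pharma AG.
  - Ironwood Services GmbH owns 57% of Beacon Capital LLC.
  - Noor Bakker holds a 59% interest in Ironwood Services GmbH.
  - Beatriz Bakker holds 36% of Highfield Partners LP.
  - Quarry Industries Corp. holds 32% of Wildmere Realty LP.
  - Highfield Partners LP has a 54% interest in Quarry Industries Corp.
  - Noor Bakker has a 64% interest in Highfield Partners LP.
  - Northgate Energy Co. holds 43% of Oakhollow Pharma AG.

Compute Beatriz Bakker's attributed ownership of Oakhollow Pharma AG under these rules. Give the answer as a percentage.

12.800415%

By sibling attribution (R3), Beatriz Bakker is treated as also owning Noor Bakker's interest in Ironwood Services GmbH, giving 26% + 59% = 85%.
By sibling attribution (R3), Beatriz Bakker is treated as also owning Noor Bakker's interest in Highfield Partners LP, giving 36% + 64% = 100%.
Chain via Ironwood Services GmbH → Beacon Capital LLC → Northgate Energy Co. (R1): 85% × 57% × 49% × 43% = 10.208415% of Oakhollow Pharma AG.
Chain via Highfield Partners LP → Quarry Industries Corp. → Wildmere Realty LP (R1): 100% × 54% × 32% × 15% = 2.592% of Oakhollow Pharma AG.
Aggregating (R2): 10.208415% + 2.592% = 12.800415%.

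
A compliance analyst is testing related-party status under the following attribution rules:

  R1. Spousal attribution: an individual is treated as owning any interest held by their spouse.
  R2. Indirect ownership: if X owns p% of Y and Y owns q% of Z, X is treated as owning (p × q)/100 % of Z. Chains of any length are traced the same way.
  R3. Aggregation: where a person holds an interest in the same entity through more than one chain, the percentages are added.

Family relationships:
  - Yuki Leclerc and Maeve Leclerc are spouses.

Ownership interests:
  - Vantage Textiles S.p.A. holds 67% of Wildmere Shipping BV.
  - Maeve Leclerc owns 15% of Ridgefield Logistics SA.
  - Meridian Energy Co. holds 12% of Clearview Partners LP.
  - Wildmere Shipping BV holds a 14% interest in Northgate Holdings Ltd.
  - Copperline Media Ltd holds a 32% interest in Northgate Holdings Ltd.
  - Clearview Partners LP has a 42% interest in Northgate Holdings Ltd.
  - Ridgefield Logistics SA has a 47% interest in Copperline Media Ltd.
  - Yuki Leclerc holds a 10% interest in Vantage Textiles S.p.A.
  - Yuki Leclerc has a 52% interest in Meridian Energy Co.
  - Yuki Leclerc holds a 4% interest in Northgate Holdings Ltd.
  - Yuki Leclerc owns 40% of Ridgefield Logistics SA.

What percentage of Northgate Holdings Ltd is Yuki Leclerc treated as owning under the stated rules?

15.8308%

By spousal attribution (R1), Yuki Leclerc is treated as also owning Maeve Leclerc's interest in Ridgefield Logistics SA, giving 40% + 15% = 55%.
Chain via Vantage Textiles S.p.A. → Wildmere Shipping BV (R2): 10% × 67% × 14% = 0.938% of Northgate Holdings Ltd.
Chain via Ridgefield Logistics SA → Copperline Media Ltd (R2): 55% × 47% × 32% = 8.272% of Northgate Holdings Ltd.
Chain via Meridian Energy Co. → Clearview Partners LP (R2): 52% × 12% × 42% = 2.6208% of Northgate Holdings Ltd.
Direct interest in Northgate Holdings Ltd: 4%.
Aggregating (R3): 0.938% + 8.272% + 2.6208% + 4% = 15.8308%.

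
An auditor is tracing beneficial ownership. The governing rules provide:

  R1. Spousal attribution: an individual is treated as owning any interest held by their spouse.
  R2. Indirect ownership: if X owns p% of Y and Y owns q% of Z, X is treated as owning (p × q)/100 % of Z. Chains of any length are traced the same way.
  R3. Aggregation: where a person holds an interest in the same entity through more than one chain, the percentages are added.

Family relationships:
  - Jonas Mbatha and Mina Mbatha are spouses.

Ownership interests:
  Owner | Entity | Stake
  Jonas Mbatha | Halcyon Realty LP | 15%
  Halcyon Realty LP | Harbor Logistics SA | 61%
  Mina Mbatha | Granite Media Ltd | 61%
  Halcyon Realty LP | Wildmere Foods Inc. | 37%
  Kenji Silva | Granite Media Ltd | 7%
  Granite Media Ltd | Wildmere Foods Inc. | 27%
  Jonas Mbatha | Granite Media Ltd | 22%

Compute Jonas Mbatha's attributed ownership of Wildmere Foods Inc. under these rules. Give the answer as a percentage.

By spousal attribution (R1), Jonas Mbatha is treated as also owning Mina Mbatha's interest in Granite Media Ltd, giving 22% + 61% = 83%.
Chain via Halcyon Realty LP (R2): 15% × 37% = 5.55% of Wildmere Foods Inc.
Chain via Granite Media Ltd (R2): 83% × 27% = 22.41% of Wildmere Foods Inc.
Aggregating (R3): 5.55% + 22.41% = 27.96%.

27.96%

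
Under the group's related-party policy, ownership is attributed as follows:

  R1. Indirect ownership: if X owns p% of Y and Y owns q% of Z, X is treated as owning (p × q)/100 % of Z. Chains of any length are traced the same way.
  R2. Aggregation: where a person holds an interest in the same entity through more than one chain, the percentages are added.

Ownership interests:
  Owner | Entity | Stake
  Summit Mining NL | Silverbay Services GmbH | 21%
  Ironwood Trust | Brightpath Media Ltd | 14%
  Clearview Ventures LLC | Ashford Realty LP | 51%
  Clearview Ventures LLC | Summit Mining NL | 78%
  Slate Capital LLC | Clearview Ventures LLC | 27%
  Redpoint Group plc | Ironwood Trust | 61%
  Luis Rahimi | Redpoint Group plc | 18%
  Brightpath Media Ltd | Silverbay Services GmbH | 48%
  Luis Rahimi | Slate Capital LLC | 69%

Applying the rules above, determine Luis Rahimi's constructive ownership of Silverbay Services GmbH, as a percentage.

3.78945%

Chain via Redpoint Group plc → Ironwood Trust → Brightpath Media Ltd (R1): 18% × 61% × 14% × 48% = 0.737856% of Silverbay Services GmbH.
Chain via Slate Capital LLC → Clearview Ventures LLC → Summit Mining NL (R1): 69% × 27% × 78% × 21% = 3.051594% of Silverbay Services GmbH.
Aggregating (R2): 0.737856% + 3.051594% = 3.78945%.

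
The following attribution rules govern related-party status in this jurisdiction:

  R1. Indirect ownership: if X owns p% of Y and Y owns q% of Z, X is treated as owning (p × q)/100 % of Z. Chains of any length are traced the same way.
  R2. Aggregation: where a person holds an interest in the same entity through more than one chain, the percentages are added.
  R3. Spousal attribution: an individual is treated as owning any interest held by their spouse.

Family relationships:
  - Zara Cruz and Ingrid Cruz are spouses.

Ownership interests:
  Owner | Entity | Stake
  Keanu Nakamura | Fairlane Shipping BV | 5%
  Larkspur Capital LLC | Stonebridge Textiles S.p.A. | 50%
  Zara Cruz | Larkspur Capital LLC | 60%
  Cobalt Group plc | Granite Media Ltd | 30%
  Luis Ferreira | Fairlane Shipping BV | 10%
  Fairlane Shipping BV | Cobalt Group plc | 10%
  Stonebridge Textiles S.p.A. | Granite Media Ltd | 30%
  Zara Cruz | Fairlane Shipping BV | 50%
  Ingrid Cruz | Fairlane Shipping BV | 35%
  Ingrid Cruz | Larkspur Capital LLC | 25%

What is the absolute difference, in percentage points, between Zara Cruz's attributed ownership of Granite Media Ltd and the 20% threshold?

4.7

By spousal attribution (R3), Zara Cruz is treated as also owning Ingrid Cruz's interest in Larkspur Capital LLC, giving 60% + 25% = 85%.
By spousal attribution (R3), Zara Cruz is treated as also owning Ingrid Cruz's interest in Fairlane Shipping BV, giving 50% + 35% = 85%.
Chain via Larkspur Capital LLC → Stonebridge Textiles S.p.A. (R1): 85% × 50% × 30% = 12.75% of Granite Media Ltd.
Chain via Fairlane Shipping BV → Cobalt Group plc (R1): 85% × 10% × 30% = 2.55% of Granite Media Ltd.
Aggregating (R2): 12.75% + 2.55% = 15.3%.
15.3% falls short of the 20% threshold by 4.7 percentage points.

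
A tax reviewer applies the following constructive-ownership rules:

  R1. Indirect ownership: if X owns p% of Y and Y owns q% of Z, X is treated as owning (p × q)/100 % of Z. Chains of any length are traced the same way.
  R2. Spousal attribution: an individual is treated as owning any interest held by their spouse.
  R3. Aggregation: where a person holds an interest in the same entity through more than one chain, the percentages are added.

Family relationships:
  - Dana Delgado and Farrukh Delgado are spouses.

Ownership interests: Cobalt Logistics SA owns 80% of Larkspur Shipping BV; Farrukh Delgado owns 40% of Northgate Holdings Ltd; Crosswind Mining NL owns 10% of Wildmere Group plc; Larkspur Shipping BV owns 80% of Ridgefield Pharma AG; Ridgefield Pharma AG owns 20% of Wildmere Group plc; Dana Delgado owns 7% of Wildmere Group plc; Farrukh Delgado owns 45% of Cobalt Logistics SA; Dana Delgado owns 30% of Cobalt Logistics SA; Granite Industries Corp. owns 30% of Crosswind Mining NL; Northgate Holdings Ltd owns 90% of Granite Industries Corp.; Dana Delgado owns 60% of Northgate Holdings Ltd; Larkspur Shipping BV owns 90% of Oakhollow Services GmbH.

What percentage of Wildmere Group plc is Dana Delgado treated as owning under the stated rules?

By spousal attribution (R2), Dana Delgado is treated as also owning Farrukh Delgado's interest in Cobalt Logistics SA, giving 30% + 45% = 75%.
By spousal attribution (R2), Dana Delgado is treated as also owning Farrukh Delgado's interest in Northgate Holdings Ltd, giving 60% + 40% = 100%.
Chain via Cobalt Logistics SA → Larkspur Shipping BV → Ridgefield Pharma AG (R1): 75% × 80% × 80% × 20% = 9.6% of Wildmere Group plc.
Chain via Northgate Holdings Ltd → Granite Industries Corp. → Crosswind Mining NL (R1): 100% × 90% × 30% × 10% = 2.7% of Wildmere Group plc.
Direct interest in Wildmere Group plc: 7%.
Aggregating (R3): 9.6% + 2.7% + 7% = 19.3%.

19.3%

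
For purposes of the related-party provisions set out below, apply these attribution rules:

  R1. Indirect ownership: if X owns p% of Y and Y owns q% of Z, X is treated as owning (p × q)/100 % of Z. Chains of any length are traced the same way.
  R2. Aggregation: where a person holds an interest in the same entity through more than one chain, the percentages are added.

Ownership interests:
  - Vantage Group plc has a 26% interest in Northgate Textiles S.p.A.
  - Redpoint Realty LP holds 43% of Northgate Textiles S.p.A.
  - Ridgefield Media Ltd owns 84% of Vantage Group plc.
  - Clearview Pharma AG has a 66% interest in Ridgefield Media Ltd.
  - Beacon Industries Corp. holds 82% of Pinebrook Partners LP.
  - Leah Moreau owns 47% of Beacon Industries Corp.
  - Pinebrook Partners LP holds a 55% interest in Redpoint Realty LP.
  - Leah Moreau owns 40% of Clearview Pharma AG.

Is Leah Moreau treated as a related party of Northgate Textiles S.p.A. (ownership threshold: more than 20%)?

Chain via Clearview Pharma AG → Ridgefield Media Ltd → Vantage Group plc (R1): 40% × 66% × 84% × 26% = 5.76576% of Northgate Textiles S.p.A.
Chain via Beacon Industries Corp. → Pinebrook Partners LP → Redpoint Realty LP (R1): 47% × 82% × 55% × 43% = 9.11471% of Northgate Textiles S.p.A.
Aggregating (R2): 5.76576% + 9.11471% = 14.88047%.
14.88047% does not exceed the 20% threshold, so Leah is not a related party to Northgate Textiles S.p.A.

No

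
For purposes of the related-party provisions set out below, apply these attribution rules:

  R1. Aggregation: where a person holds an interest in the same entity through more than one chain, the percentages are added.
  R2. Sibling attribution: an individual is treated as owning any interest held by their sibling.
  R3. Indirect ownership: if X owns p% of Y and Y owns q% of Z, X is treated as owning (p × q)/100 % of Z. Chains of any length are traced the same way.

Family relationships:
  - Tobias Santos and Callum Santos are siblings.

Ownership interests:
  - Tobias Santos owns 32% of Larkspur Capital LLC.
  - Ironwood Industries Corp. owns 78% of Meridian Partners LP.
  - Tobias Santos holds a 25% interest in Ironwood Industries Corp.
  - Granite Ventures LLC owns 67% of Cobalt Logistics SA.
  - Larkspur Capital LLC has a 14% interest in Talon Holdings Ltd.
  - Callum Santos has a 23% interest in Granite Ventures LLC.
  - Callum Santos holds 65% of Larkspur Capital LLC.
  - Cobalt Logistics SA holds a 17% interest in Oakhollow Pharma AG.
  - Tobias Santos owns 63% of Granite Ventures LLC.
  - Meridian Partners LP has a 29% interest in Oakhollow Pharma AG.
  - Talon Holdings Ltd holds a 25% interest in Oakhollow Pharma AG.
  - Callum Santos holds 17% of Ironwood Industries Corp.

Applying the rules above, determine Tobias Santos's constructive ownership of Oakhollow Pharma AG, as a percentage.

By sibling attribution (R2), Tobias Santos is treated as also owning Callum Santos's interest in Ironwood Industries Corp, giving 25% + 17% = 42%.
By sibling attribution (R2), Tobias Santos is treated as also owning Callum Santos's interest in Larkspur Capital LLC, giving 32% + 65% = 97%.
By sibling attribution (R2), Tobias Santos is treated as also owning Callum Santos's interest in Granite Ventures LLC, giving 63% + 23% = 86%.
Chain via Ironwood Industries Corp. → Meridian Partners LP (R3): 42% × 78% × 29% = 9.5004% of Oakhollow Pharma AG.
Chain via Larkspur Capital LLC → Talon Holdings Ltd (R3): 97% × 14% × 25% = 3.395% of Oakhollow Pharma AG.
Chain via Granite Ventures LLC → Cobalt Logistics SA (R3): 86% × 67% × 17% = 9.7954% of Oakhollow Pharma AG.
Aggregating (R1): 9.5004% + 3.395% + 9.7954% = 22.6908%.

22.6908%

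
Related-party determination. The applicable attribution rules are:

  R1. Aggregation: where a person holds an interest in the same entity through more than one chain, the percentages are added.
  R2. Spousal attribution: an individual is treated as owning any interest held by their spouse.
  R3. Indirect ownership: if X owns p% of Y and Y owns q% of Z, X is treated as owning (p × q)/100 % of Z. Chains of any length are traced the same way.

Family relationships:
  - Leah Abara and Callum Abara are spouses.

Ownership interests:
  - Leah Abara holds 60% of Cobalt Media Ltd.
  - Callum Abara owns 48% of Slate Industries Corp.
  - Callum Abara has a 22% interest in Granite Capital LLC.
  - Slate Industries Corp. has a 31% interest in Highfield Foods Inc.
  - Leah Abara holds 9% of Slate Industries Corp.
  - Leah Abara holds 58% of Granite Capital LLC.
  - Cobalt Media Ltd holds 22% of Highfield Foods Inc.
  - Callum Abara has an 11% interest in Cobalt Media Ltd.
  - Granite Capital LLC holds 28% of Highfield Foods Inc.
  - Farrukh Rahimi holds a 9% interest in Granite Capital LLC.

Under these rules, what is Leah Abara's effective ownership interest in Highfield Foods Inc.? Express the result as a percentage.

55.69%

By spousal attribution (R2), Leah Abara is treated as also owning Callum Abara's interest in Granite Capital LLC, giving 58% + 22% = 80%.
By spousal attribution (R2), Leah Abara is treated as also owning Callum Abara's interest in Slate Industries Corp, giving 9% + 48% = 57%.
By spousal attribution (R2), Leah Abara is treated as also owning Callum Abara's interest in Cobalt Media Ltd, giving 60% + 11% = 71%.
Chain via Granite Capital LLC (R3): 80% × 28% = 22.4% of Highfield Foods Inc.
Chain via Slate Industries Corp. (R3): 57% × 31% = 17.67% of Highfield Foods Inc.
Chain via Cobalt Media Ltd (R3): 71% × 22% = 15.62% of Highfield Foods Inc.
Aggregating (R1): 22.4% + 17.67% + 15.62% = 55.69%.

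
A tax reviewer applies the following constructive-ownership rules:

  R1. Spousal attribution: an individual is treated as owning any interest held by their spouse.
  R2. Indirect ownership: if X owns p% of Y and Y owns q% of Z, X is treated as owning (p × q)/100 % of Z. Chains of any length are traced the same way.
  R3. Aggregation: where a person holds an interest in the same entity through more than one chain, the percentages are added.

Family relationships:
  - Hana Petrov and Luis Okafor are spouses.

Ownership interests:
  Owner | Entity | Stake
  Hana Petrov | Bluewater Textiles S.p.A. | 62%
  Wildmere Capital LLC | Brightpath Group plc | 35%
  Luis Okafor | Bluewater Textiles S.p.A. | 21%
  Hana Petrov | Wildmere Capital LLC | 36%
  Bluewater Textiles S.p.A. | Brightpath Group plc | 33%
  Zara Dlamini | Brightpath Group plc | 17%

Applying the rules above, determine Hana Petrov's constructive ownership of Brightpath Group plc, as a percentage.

39.99%

By spousal attribution (R1), Hana Petrov is treated as also owning Luis Okafor's interest in Bluewater Textiles S.p.A, giving 62% + 21% = 83%.
Chain via Bluewater Textiles S.p.A. (R2): 83% × 33% = 27.39% of Brightpath Group plc.
Chain via Wildmere Capital LLC (R2): 36% × 35% = 12.6% of Brightpath Group plc.
Aggregating (R3): 27.39% + 12.6% = 39.99%.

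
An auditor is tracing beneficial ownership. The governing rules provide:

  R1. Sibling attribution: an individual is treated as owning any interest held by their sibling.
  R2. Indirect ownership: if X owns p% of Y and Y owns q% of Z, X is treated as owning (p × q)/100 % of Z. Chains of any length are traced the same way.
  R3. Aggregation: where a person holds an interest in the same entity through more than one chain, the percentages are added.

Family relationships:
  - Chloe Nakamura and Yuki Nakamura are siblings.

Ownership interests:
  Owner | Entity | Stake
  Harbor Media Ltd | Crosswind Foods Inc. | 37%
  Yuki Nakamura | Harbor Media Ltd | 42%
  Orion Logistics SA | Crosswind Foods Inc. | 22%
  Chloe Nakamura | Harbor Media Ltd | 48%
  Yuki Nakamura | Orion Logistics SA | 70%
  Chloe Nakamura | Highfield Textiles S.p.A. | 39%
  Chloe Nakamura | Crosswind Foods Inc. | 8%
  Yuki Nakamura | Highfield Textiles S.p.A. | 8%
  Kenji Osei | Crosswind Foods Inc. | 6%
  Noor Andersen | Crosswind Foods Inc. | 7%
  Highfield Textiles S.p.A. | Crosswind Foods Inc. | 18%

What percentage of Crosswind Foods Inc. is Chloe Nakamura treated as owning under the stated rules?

By sibling attribution (R1), Chloe Nakamura is treated as also owning Yuki Nakamura's interest in Harbor Media Ltd, giving 48% + 42% = 90%.
By sibling attribution (R1), Chloe Nakamura is treated as also owning Yuki Nakamura's interest in Highfield Textiles S.p.A, giving 39% + 8% = 47%.
By sibling attribution (R1), Chloe Nakamura is treated as owning Yuki Nakamura's 70% interest in Orion Logistics SA.
Chain via Harbor Media Ltd (R2): 90% × 37% = 33.3% of Crosswind Foods Inc.
Chain via Highfield Textiles S.p.A. (R2): 47% × 18% = 8.46% of Crosswind Foods Inc.
Direct interest in Crosswind Foods Inc: 8%.
Chain via Orion Logistics SA (R2): 70% × 22% = 15.4% of Crosswind Foods Inc.
Aggregating (R3): 33.3% + 8.46% + 8% + 15.4% = 65.16%.

65.16%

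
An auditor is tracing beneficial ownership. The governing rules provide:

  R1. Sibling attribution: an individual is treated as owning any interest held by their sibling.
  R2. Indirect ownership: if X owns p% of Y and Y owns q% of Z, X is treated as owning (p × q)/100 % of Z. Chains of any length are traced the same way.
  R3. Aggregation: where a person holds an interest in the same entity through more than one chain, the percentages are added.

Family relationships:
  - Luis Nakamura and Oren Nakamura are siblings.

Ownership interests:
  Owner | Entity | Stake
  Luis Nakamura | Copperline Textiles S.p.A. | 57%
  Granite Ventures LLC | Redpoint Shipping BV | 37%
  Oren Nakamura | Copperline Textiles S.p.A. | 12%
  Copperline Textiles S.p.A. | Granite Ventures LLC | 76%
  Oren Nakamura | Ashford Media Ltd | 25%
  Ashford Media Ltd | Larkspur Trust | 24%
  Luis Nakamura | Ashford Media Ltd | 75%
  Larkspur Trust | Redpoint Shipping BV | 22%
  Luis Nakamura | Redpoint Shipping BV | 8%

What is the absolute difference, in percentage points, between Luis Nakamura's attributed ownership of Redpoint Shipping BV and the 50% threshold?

17.3172

By sibling attribution (R1), Luis Nakamura is treated as also owning Oren Nakamura's interest in Copperline Textiles S.p.A, giving 57% + 12% = 69%.
By sibling attribution (R1), Luis Nakamura is treated as also owning Oren Nakamura's interest in Ashford Media Ltd, giving 75% + 25% = 100%.
Chain via Copperline Textiles S.p.A. → Granite Ventures LLC (R2): 69% × 76% × 37% = 19.4028% of Redpoint Shipping BV.
Chain via Ashford Media Ltd → Larkspur Trust (R2): 100% × 24% × 22% = 5.28% of Redpoint Shipping BV.
Direct interest in Redpoint Shipping BV: 8%.
Aggregating (R3): 19.4028% + 5.28% + 8% = 32.6828%.
32.6828% falls short of the 50% threshold by 17.3172 percentage points.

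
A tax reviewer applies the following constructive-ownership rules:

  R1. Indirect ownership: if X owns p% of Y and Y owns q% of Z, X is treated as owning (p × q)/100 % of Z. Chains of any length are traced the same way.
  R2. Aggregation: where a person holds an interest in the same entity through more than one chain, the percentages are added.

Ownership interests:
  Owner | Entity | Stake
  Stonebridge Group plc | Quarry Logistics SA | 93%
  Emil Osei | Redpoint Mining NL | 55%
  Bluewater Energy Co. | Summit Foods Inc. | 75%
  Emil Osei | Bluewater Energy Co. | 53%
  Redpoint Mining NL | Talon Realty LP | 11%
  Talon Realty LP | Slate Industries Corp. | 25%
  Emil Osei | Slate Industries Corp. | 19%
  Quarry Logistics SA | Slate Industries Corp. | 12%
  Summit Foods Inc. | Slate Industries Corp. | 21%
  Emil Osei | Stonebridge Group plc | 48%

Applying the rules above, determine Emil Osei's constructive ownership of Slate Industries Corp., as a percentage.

34.2168%

Chain via Stonebridge Group plc → Quarry Logistics SA (R1): 48% × 93% × 12% = 5.3568% of Slate Industries Corp.
Chain via Redpoint Mining NL → Talon Realty LP (R1): 55% × 11% × 25% = 1.5125% of Slate Industries Corp.
Chain via Bluewater Energy Co. → Summit Foods Inc. (R1): 53% × 75% × 21% = 8.3475% of Slate Industries Corp.
Direct interest in Slate Industries Corp: 19%.
Aggregating (R2): 5.3568% + 1.5125% + 8.3475% + 19% = 34.2168%.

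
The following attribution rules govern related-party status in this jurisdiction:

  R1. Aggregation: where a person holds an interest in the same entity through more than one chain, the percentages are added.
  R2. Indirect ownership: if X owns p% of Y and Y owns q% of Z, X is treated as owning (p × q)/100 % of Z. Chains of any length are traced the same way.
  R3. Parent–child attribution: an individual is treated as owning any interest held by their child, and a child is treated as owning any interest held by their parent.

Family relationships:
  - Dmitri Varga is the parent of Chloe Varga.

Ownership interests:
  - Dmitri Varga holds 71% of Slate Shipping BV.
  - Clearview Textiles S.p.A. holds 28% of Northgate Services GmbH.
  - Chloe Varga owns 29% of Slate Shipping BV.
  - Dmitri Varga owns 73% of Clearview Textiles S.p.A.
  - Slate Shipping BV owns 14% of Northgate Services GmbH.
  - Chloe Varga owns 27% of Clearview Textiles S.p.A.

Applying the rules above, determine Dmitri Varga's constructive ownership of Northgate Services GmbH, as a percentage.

42%

By parent–child attribution (R3), Dmitri Varga is treated as also owning Chloe Varga's interest in Slate Shipping BV, giving 71% + 29% = 100%.
By parent–child attribution (R3), Dmitri Varga is treated as also owning Chloe Varga's interest in Clearview Textiles S.p.A, giving 73% + 27% = 100%.
Chain via Slate Shipping BV (R2): 100% × 14% = 14% of Northgate Services GmbH.
Chain via Clearview Textiles S.p.A. (R2): 100% × 28% = 28% of Northgate Services GmbH.
Aggregating (R1): 14% + 28% = 42%.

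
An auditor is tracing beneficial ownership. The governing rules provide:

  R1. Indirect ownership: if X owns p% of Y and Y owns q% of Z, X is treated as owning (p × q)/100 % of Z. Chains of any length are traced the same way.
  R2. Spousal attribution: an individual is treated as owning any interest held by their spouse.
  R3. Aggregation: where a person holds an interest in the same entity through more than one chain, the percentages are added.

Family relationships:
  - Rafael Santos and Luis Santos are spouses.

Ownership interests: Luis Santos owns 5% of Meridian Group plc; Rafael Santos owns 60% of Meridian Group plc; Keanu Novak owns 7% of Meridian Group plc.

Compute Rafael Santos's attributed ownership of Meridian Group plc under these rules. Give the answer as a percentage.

65%

By spousal attribution (R2), Rafael Santos is treated as also owning Luis Santos's interest in Meridian Group plc, giving 60% + 5% = 65%.
Direct interest in Meridian Group plc: 65%.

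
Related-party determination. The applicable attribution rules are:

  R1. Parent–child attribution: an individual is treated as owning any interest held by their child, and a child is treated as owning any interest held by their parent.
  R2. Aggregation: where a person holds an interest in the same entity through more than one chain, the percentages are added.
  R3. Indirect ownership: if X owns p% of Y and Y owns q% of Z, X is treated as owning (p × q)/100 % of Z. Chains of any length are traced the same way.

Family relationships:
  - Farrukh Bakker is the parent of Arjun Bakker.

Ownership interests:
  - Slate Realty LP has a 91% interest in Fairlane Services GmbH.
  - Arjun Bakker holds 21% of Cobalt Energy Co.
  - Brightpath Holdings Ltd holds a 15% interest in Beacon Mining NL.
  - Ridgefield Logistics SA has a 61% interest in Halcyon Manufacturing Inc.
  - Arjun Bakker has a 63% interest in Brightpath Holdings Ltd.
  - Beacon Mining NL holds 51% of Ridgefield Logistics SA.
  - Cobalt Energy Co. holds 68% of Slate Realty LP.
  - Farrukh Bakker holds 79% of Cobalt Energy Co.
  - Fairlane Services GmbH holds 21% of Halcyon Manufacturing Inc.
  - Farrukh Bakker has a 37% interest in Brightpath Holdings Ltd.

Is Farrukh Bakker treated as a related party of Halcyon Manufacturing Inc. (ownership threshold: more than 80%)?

By parent–child attribution (R1), Farrukh Bakker is treated as also owning Arjun Bakker's interest in Brightpath Holdings Ltd, giving 37% + 63% = 100%.
By parent–child attribution (R1), Farrukh Bakker is treated as also owning Arjun Bakker's interest in Cobalt Energy Co, giving 79% + 21% = 100%.
Chain via Brightpath Holdings Ltd → Beacon Mining NL → Ridgefield Logistics SA (R3): 100% × 15% × 51% × 61% = 4.6665% of Halcyon Manufacturing Inc.
Chain via Cobalt Energy Co. → Slate Realty LP → Fairlane Services GmbH (R3): 100% × 68% × 91% × 21% = 12.9948% of Halcyon Manufacturing Inc.
Aggregating (R2): 4.6665% + 12.9948% = 17.6613%.
17.6613% does not exceed the 80% threshold, so Farrukh is not a related party to Halcyon Manufacturing Inc.

No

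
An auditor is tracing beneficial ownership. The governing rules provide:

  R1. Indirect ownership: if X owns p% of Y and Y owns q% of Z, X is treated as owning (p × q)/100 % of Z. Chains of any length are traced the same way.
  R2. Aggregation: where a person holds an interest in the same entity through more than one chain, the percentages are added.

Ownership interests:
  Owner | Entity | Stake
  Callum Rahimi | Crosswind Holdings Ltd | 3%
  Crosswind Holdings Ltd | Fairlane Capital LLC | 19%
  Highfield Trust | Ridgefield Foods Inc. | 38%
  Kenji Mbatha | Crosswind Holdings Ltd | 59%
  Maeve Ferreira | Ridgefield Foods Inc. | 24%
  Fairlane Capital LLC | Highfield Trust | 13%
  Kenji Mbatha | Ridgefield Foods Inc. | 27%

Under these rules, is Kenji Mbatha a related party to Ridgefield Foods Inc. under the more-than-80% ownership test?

No

Chain via Crosswind Holdings Ltd → Fairlane Capital LLC → Highfield Trust (R1): 59% × 19% × 13% × 38% = 0.553774% of Ridgefield Foods Inc.
Direct interest in Ridgefield Foods Inc: 27%.
Aggregating (R2): 0.553774% + 27% = 27.553774%.
27.553774% does not exceed the 80% threshold, so Kenji is not a related party to Ridgefield Foods Inc.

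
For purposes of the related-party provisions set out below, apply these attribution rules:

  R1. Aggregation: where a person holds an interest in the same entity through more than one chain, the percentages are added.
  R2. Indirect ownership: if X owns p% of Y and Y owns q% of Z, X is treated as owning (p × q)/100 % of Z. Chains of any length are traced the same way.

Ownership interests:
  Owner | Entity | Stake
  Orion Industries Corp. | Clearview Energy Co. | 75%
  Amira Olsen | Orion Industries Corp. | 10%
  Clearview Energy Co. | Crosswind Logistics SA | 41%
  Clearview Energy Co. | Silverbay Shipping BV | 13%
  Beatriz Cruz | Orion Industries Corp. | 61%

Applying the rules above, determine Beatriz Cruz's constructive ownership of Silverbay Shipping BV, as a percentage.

5.9475%

Chain via Orion Industries Corp. → Clearview Energy Co. (R2): 61% × 75% × 13% = 5.9475% of Silverbay Shipping BV.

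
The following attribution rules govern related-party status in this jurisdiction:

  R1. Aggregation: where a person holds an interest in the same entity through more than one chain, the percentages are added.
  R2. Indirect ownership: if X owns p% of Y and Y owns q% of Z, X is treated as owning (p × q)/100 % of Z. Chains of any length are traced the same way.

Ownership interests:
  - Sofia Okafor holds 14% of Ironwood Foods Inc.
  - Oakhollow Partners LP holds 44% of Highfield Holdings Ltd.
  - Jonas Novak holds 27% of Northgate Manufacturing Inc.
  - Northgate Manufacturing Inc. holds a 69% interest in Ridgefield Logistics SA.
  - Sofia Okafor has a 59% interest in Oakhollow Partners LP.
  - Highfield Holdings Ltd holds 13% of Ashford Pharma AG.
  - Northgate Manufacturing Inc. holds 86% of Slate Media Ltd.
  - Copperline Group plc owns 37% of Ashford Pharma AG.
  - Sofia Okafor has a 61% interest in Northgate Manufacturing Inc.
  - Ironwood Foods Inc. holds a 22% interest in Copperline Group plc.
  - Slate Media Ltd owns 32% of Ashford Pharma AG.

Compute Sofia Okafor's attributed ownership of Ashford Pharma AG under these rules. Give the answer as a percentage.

21.3016%

Chain via Northgate Manufacturing Inc. → Slate Media Ltd (R2): 61% × 86% × 32% = 16.7872% of Ashford Pharma AG.
Chain via Ironwood Foods Inc. → Copperline Group plc (R2): 14% × 22% × 37% = 1.1396% of Ashford Pharma AG.
Chain via Oakhollow Partners LP → Highfield Holdings Ltd (R2): 59% × 44% × 13% = 3.3748% of Ashford Pharma AG.
Aggregating (R1): 16.7872% + 1.1396% + 3.3748% = 21.3016%.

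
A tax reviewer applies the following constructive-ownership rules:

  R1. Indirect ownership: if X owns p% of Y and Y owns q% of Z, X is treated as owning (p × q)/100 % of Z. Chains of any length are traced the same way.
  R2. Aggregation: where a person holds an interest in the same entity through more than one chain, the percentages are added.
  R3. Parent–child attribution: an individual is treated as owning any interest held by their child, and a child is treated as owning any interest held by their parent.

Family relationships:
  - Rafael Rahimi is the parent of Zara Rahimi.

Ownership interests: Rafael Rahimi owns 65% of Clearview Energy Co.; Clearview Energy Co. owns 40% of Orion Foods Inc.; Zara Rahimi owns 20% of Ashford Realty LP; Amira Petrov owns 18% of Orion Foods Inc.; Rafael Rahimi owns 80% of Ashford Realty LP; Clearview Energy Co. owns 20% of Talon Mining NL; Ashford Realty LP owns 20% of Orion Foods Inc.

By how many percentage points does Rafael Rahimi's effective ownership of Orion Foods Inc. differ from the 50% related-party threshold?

4

By parent–child attribution (R3), Rafael Rahimi is treated as also owning Zara Rahimi's interest in Ashford Realty LP, giving 80% + 20% = 100%.
Chain via Clearview Energy Co. (R1): 65% × 40% = 26% of Orion Foods Inc.
Chain via Ashford Realty LP (R1): 100% × 20% = 20% of Orion Foods Inc.
Aggregating (R2): 26% + 20% = 46%.
46% falls short of the 50% threshold by 4 percentage points.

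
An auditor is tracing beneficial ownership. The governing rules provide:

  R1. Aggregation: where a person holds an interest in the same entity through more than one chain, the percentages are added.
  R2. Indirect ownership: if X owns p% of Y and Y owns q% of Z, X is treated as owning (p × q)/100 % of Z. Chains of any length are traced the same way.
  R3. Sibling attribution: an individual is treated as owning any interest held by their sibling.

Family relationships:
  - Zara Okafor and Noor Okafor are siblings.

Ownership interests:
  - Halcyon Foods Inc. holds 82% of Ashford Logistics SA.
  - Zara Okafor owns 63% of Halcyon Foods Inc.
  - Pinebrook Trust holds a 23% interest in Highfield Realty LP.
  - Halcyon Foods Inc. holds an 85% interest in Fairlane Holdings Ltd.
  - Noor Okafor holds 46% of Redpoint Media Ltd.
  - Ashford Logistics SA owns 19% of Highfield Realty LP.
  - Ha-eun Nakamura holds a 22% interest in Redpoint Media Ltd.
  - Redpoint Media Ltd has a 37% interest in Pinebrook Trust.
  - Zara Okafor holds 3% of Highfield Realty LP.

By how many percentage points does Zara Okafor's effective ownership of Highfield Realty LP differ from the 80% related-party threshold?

By sibling attribution (R3), Zara Okafor is treated as owning Noor Okafor's 46% interest in Redpoint Media Ltd.
Chain via Halcyon Foods Inc. → Ashford Logistics SA (R2): 63% × 82% × 19% = 9.8154% of Highfield Realty LP.
Direct interest in Highfield Realty LP: 3%.
Chain via Redpoint Media Ltd → Pinebrook Trust (R2): 46% × 37% × 23% = 3.9146% of Highfield Realty LP.
Aggregating (R1): 9.8154% + 3% + 3.9146% = 16.73%.
16.73% falls short of the 80% threshold by 63.27 percentage points.

63.27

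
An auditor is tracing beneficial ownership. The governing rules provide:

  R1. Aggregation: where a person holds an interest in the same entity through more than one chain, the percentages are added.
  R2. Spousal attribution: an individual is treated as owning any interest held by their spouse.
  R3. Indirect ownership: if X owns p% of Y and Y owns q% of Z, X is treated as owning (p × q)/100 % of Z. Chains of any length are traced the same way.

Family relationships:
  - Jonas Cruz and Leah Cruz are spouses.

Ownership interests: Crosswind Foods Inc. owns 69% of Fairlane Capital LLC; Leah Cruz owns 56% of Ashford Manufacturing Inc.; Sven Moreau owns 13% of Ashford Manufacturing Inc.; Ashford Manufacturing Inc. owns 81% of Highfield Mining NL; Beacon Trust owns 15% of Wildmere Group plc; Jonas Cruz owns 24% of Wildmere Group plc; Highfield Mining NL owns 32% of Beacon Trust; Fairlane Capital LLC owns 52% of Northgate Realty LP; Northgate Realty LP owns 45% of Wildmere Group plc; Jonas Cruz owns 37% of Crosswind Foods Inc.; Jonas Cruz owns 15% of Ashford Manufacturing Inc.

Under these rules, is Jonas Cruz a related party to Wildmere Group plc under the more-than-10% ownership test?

By spousal attribution (R2), Jonas Cruz is treated as also owning Leah Cruz's interest in Ashford Manufacturing Inc, giving 15% + 56% = 71%.
Chain via Crosswind Foods Inc. → Fairlane Capital LLC → Northgate Realty LP (R3): 37% × 69% × 52% × 45% = 5.97402% of Wildmere Group plc.
Chain via Ashford Manufacturing Inc. → Highfield Mining NL → Beacon Trust (R3): 71% × 81% × 32% × 15% = 2.76048% of Wildmere Group plc.
Direct interest in Wildmere Group plc: 24%.
Aggregating (R1): 5.97402% + 2.76048% + 24% = 32.7345%.
32.7345% exceeds the 10% threshold, so Jonas is a related party to Wildmere Group plc.

Yes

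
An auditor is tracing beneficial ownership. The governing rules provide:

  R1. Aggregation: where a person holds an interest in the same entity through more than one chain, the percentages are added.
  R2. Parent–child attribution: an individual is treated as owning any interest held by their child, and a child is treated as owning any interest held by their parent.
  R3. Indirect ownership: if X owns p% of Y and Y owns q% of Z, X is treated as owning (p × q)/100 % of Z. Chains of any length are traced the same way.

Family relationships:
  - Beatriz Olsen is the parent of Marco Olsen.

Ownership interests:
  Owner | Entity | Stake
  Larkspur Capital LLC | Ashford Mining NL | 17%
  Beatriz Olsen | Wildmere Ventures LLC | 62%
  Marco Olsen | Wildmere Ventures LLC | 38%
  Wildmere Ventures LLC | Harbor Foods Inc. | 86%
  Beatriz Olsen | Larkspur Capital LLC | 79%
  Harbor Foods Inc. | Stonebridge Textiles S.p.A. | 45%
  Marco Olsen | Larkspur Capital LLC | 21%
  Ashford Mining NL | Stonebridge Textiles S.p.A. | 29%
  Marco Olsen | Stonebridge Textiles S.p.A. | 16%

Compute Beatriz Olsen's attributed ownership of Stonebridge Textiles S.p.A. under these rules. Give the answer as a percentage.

59.63%

By parent–child attribution (R2), Beatriz Olsen is treated as also owning Marco Olsen's interest in Wildmere Ventures LLC, giving 62% + 38% = 100%.
By parent–child attribution (R2), Beatriz Olsen is treated as also owning Marco Olsen's interest in Larkspur Capital LLC, giving 79% + 21% = 100%.
By parent–child attribution (R2), Beatriz Olsen is treated as owning Marco Olsen's 16% interest in Stonebridge Textiles S.p.A.
Chain via Wildmere Ventures LLC → Harbor Foods Inc. (R3): 100% × 86% × 45% = 38.7% of Stonebridge Textiles S.p.A.
Chain via Larkspur Capital LLC → Ashford Mining NL (R3): 100% × 17% × 29% = 4.93% of Stonebridge Textiles S.p.A.
Direct interest in Stonebridge Textiles S.p.A: 16%.
Aggregating (R1): 38.7% + 4.93% + 16% = 59.63%.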